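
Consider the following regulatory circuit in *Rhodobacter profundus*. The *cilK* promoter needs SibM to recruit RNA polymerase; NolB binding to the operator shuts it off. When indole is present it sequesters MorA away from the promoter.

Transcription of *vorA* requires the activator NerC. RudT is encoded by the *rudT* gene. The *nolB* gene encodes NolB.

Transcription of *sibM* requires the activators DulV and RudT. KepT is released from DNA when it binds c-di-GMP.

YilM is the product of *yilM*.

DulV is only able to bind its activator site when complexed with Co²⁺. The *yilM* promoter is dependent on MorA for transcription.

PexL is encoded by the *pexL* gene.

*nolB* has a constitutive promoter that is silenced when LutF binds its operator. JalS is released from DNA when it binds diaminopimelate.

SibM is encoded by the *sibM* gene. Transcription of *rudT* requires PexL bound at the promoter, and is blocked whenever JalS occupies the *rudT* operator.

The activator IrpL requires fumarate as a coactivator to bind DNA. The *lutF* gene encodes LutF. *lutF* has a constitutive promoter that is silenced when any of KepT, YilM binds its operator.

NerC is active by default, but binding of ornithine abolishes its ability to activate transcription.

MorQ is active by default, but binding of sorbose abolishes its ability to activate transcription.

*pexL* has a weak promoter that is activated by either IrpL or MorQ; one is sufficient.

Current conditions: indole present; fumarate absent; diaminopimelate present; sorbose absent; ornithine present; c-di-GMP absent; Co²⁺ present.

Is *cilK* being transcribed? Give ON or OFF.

OFF

c-di-GMP is absent, so KepT is active.
Indole is present, so MorA is inactive.
Required activator MorA is absent, so *yilM* is not transcribed.
So YilM is not produced.
With repressor KepT bound, *lutF* is not transcribed.
So LutF is not produced.
With no repressor bound, *nolB* is transcribed.
So NolB is produced and active.
Co²⁺ is present, so DulV is active.
Fumarate is absent, so IrpL is inactive.
Sorbose is absent, so MorQ is active.
Activator MorQ is present, so *pexL* is transcribed.
So PexL is produced and active.
Diaminopimelate is present, so JalS is inactive.
No repressor is bound and PexL is active, so *rudT* is transcribed.
So RudT is produced and active.
No repressor is bound and DulV and RudT are active, so *sibM* is transcribed.
So SibM is produced and active.
With repressor NolB bound, *cilK* is not transcribed.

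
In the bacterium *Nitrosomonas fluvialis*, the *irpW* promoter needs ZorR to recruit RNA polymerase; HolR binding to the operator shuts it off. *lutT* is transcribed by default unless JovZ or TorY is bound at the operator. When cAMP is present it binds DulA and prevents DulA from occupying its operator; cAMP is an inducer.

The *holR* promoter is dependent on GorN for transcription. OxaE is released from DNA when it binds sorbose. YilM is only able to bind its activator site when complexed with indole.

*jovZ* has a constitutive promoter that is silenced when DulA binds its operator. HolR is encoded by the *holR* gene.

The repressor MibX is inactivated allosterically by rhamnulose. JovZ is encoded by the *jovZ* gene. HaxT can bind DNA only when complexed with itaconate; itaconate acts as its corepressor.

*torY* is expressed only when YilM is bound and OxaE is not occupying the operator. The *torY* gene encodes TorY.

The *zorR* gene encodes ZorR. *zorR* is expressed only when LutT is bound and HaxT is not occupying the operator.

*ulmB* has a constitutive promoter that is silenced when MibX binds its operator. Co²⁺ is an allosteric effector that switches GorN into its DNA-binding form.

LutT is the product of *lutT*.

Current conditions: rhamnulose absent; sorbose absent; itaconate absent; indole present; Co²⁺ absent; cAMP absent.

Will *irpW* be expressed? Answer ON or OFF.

ON

Co²⁺ is absent, so GorN is inactive.
Required activator GorN is absent, so *holR* is not transcribed.
So HolR is not produced.
cAMP is absent, so DulA is active.
With repressor DulA bound, *jovZ* is not transcribed.
So JovZ is not produced.
Sorbose is absent, so OxaE is active.
Indole is present, so YilM is active.
With repressor OxaE bound, *torY* is not transcribed.
So TorY is not produced.
With no repressor bound, *lutT* is transcribed.
So LutT is produced and active.
Itaconate is absent, so HaxT is inactive.
No repressor is bound and LutT is active, so *zorR* is transcribed.
So ZorR is produced and active.
No repressor is bound and ZorR is active, so *irpW* is transcribed.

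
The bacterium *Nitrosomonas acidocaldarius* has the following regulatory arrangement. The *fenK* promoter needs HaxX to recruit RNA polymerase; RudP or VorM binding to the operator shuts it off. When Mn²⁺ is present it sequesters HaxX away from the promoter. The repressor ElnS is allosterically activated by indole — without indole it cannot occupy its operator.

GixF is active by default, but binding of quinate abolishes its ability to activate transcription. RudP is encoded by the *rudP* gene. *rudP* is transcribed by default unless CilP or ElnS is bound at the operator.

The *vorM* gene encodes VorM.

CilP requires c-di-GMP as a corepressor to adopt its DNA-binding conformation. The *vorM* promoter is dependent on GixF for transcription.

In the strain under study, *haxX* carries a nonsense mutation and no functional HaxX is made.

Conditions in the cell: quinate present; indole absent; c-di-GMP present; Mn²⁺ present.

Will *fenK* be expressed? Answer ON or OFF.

c-di-GMP is present, so CilP is active.
Indole is absent, so ElnS is inactive.
With repressor CilP bound, *rudP* is not transcribed.
So RudP is not produced.
HaxX is non-functional in this strain, so it has no effect.
Quinate is present, so GixF is inactive.
Required activator GixF is absent, so *vorM* is not transcribed.
So VorM is not produced.
Required activator HaxX is absent, so *fenK* is not transcribed.

OFF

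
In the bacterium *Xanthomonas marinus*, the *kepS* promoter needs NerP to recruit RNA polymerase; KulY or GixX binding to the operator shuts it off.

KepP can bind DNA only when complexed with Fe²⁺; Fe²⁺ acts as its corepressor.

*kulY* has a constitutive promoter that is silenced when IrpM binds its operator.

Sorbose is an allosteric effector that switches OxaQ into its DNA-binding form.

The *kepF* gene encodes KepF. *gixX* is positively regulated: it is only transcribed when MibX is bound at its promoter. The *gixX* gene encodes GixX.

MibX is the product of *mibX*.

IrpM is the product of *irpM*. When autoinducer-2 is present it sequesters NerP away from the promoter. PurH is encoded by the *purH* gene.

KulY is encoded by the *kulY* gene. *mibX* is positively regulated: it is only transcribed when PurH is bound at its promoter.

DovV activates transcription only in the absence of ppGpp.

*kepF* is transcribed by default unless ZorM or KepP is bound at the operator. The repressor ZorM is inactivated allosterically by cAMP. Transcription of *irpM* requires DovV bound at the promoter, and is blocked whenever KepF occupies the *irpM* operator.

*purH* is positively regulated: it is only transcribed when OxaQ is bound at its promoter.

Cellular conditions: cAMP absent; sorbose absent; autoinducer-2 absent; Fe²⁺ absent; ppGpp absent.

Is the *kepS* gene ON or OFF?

ON

cAMP is absent, so ZorM is active.
Fe²⁺ is absent, so KepP is inactive.
With repressor ZorM bound, *kepF* is not transcribed.
So KepF is not produced.
ppGpp is absent, so DovV is active.
No repressor is bound and DovV is active, so *irpM* is transcribed.
So IrpM is produced and active.
With repressor IrpM bound, *kulY* is not transcribed.
So KulY is not produced.
Autoinducer-2 is absent, so NerP is active.
Sorbose is absent, so OxaQ is inactive.
Required activator OxaQ is absent, so *purH* is not transcribed.
So PurH is not produced.
Required activator PurH is absent, so *mibX* is not transcribed.
So MibX is not produced.
Required activator MibX is absent, so *gixX* is not transcribed.
So GixX is not produced.
No repressor is bound and NerP is active, so *kepS* is transcribed.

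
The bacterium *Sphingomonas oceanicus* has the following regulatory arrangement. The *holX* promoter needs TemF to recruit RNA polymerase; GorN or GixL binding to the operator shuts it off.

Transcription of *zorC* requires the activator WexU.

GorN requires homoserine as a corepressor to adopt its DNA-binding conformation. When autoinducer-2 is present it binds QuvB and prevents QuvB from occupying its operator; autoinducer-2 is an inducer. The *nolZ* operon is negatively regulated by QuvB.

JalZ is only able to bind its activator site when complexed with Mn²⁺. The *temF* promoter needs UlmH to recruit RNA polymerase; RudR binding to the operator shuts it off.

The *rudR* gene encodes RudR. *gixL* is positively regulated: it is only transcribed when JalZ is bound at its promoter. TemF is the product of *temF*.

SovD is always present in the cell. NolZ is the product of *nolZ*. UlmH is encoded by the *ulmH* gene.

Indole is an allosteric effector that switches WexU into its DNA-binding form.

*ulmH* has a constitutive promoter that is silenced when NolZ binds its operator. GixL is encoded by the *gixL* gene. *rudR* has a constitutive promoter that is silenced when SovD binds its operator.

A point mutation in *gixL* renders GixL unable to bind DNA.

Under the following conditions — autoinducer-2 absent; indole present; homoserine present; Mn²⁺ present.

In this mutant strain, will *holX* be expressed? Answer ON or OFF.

Autoinducer-2 is absent, so QuvB is active.
With repressor QuvB bound, *nolZ* is not transcribed.
So NolZ is not produced.
With no repressor bound, *ulmH* is transcribed.
So UlmH is produced and active.
SovD is produced constitutively and is active.
With repressor SovD bound, *rudR* is not transcribed.
So RudR is not produced.
No repressor is bound and UlmH is active, so *temF* is transcribed.
So TemF is produced and active.
Homoserine is present, so GorN is active.
GixL is non-functional in this strain, so it has no effect.
With repressor GorN bound, *holX* is not transcribed.

OFF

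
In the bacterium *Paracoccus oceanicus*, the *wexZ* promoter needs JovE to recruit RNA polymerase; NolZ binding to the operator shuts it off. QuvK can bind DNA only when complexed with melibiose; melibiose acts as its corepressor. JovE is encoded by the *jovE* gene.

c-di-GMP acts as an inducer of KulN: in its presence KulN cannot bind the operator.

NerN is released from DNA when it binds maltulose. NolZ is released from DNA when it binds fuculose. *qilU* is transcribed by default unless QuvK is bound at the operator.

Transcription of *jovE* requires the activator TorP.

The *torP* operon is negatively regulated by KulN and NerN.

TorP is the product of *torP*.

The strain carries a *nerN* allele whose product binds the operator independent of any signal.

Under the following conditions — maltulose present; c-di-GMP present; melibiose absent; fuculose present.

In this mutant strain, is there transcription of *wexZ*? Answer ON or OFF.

OFF

Fuculose is present, so NolZ is inactive.
c-di-GMP is present, so KulN is inactive.
NerN is constitutively active in this strain.
With repressor NerN bound, *torP* is not transcribed.
So TorP is not produced.
Required activator TorP is absent, so *jovE* is not transcribed.
So JovE is not produced.
Required activator JovE is absent, so *wexZ* is not transcribed.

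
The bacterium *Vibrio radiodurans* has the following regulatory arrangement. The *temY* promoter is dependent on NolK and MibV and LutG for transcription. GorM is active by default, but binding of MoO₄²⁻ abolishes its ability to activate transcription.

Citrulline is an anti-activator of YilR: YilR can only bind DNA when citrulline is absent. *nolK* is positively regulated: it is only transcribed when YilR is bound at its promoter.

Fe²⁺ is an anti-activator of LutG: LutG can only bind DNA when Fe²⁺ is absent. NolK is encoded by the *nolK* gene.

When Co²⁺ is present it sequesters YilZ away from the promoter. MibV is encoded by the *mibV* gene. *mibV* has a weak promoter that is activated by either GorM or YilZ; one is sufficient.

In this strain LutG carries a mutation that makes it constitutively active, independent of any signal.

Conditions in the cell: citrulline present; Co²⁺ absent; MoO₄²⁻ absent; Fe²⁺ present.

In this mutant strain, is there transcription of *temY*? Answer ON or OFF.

OFF

Citrulline is present, so YilR is inactive.
Required activator YilR is absent, so *nolK* is not transcribed.
So NolK is not produced.
MoO₄²⁻ is absent, so GorM is active.
Co²⁺ is absent, so YilZ is active.
Activator GorM is present, so *mibV* is transcribed.
So MibV is produced and active.
LutG is constitutively active in this strain.
Required activator NolK is absent, so *temY* is not transcribed.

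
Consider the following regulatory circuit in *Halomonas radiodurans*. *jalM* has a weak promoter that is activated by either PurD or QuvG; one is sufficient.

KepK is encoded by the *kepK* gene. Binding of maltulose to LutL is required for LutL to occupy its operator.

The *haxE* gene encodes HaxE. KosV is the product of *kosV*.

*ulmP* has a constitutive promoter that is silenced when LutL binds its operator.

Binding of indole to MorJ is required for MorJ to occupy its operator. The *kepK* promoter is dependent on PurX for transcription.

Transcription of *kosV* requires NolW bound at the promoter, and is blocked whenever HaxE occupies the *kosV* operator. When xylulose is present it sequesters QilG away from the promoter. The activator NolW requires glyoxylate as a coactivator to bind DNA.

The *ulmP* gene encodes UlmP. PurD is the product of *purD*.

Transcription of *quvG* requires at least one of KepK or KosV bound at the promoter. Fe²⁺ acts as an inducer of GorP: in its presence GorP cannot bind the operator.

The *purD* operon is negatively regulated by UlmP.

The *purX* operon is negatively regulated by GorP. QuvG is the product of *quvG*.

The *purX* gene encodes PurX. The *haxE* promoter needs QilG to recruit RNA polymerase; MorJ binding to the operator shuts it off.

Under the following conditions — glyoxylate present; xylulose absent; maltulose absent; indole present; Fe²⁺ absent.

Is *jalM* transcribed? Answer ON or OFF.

ON

Maltulose is absent, so LutL is inactive.
With no repressor bound, *ulmP* is transcribed.
So UlmP is produced and active.
With repressor UlmP bound, *purD* is not transcribed.
So PurD is not produced.
Fe²⁺ is absent, so GorP is active.
With repressor GorP bound, *purX* is not transcribed.
So PurX is not produced.
Required activator PurX is absent, so *kepK* is not transcribed.
So KepK is not produced.
Glyoxylate is present, so NolW is active.
Xylulose is absent, so QilG is active.
Indole is present, so MorJ is active.
With repressor MorJ bound, *haxE* is not transcribed.
So HaxE is not produced.
No repressor is bound and NolW is active, so *kosV* is transcribed.
So KosV is produced and active.
Activator KosV is present, so *quvG* is transcribed.
So QuvG is produced and active.
Activator QuvG is present, so *jalM* is transcribed.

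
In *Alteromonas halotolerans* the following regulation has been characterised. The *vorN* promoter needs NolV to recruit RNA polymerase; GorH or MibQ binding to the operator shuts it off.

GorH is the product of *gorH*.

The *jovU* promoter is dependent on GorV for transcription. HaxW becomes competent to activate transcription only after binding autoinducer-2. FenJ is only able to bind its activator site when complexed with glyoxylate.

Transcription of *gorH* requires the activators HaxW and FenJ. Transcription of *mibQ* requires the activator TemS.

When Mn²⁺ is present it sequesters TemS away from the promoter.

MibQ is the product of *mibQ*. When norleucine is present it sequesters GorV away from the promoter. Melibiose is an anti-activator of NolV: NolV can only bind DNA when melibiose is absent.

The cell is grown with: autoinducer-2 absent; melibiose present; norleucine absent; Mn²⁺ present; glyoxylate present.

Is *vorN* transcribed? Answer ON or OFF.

OFF

Autoinducer-2 is absent, so HaxW is inactive.
Glyoxylate is present, so FenJ is active.
Required activator HaxW is absent, so *gorH* is not transcribed.
So GorH is not produced.
Mn²⁺ is present, so TemS is inactive.
Required activator TemS is absent, so *mibQ* is not transcribed.
So MibQ is not produced.
Melibiose is present, so NolV is inactive.
Required activator NolV is absent, so *vorN* is not transcribed.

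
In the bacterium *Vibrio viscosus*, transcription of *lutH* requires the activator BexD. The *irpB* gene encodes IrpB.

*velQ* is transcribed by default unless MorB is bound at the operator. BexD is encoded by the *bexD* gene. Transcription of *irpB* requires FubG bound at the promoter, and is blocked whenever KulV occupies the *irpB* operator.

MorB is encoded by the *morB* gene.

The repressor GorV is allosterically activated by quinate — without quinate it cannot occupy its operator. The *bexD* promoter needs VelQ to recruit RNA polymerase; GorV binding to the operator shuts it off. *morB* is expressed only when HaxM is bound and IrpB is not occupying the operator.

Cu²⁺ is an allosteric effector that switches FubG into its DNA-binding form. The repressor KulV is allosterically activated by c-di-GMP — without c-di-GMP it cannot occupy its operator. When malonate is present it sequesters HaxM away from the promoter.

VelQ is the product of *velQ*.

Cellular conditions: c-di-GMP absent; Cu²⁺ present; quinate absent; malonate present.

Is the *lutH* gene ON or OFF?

ON

c-di-GMP is absent, so KulV is inactive.
Cu²⁺ is present, so FubG is active.
No repressor is bound and FubG is active, so *irpB* is transcribed.
So IrpB is produced and active.
Malonate is present, so HaxM is inactive.
With repressor IrpB bound, *morB* is not transcribed.
So MorB is not produced.
With no repressor bound, *velQ* is transcribed.
So VelQ is produced and active.
Quinate is absent, so GorV is inactive.
No repressor is bound and VelQ is active, so *bexD* is transcribed.
So BexD is produced and active.
No repressor is bound and BexD is active, so *lutH* is transcribed.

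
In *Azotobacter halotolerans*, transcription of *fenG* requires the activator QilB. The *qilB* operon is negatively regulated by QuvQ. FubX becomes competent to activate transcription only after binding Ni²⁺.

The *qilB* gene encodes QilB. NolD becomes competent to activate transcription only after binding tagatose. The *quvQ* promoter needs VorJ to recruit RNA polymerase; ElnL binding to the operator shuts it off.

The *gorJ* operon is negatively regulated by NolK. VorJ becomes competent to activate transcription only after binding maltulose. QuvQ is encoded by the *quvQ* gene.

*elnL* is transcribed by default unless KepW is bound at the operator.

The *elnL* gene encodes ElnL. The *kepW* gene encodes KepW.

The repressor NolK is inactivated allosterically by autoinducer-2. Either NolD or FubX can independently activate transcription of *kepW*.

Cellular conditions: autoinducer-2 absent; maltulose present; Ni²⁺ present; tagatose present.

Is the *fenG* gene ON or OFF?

OFF

Tagatose is present, so NolD is active.
Ni²⁺ is present, so FubX is active.
Activator NolD is present, so *kepW* is transcribed.
So KepW is produced and active.
With repressor KepW bound, *elnL* is not transcribed.
So ElnL is not produced.
Maltulose is present, so VorJ is active.
No repressor is bound and VorJ is active, so *quvQ* is transcribed.
So QuvQ is produced and active.
With repressor QuvQ bound, *qilB* is not transcribed.
So QilB is not produced.
Required activator QilB is absent, so *fenG* is not transcribed.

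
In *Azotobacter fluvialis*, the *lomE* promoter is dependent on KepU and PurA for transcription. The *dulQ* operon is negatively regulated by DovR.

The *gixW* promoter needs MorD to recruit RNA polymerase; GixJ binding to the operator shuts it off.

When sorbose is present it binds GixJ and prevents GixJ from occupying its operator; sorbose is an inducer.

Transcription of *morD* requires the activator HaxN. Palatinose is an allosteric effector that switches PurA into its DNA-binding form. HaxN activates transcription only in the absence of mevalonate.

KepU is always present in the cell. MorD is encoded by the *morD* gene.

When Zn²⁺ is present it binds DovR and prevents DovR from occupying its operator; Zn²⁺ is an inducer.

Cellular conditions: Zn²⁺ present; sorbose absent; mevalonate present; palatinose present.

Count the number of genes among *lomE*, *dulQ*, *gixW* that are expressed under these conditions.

2

KepU is produced constitutively and is active.
Palatinose is present, so PurA is active.
No repressor is bound and KepU and PurA are active, so *lomE* is transcribed.
→ *lomE* is ON.
Zn²⁺ is present, so DovR is inactive.
With no repressor bound, *dulQ* is transcribed.
→ *dulQ* is ON.
Sorbose is absent, so GixJ is active.
Mevalonate is present, so HaxN is inactive.
Required activator HaxN is absent, so *morD* is not transcribed.
So MorD is not produced.
With repressor GixJ bound, *gixW* is not transcribed.
→ *gixW* is OFF.
2 of the 3 genes are transcribed.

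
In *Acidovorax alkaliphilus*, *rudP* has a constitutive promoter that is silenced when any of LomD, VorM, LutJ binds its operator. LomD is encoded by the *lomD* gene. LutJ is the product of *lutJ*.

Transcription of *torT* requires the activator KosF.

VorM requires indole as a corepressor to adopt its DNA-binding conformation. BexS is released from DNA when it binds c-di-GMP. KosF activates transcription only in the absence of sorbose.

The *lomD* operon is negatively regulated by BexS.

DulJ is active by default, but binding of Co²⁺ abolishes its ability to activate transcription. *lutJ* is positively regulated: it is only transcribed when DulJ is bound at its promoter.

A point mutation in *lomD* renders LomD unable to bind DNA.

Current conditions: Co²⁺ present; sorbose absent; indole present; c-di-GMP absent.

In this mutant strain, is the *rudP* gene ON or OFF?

OFF

LomD is non-functional in this strain, so it has no effect.
Indole is present, so VorM is active.
Co²⁺ is present, so DulJ is inactive.
Required activator DulJ is absent, so *lutJ* is not transcribed.
So LutJ is not produced.
With repressor VorM bound, *rudP* is not transcribed.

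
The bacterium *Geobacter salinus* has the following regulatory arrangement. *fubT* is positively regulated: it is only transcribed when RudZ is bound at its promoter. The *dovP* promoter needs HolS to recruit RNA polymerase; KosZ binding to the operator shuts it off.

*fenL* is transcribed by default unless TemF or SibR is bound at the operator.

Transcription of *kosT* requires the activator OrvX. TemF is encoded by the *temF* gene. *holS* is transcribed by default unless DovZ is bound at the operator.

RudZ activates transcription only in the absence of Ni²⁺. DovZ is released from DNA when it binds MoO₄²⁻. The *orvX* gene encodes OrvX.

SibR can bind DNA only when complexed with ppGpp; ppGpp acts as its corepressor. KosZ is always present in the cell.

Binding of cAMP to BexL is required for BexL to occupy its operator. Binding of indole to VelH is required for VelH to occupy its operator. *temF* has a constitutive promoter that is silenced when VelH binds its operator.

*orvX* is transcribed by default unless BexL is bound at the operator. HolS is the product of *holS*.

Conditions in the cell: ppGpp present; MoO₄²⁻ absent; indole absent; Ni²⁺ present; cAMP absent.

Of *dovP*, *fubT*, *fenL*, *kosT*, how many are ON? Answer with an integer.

KosZ is produced constitutively and is active.
MoO₄²⁻ is absent, so DovZ is active.
With repressor DovZ bound, *holS* is not transcribed.
So HolS is not produced.
With repressor KosZ bound, *dovP* is not transcribed.
→ *dovP* is OFF.
Ni²⁺ is present, so RudZ is inactive.
Required activator RudZ is absent, so *fubT* is not transcribed.
→ *fubT* is OFF.
Indole is absent, so VelH is inactive.
With no repressor bound, *temF* is transcribed.
So TemF is produced and active.
ppGpp is present, so SibR is active.
With repressor TemF bound, *fenL* is not transcribed.
→ *fenL* is OFF.
cAMP is absent, so BexL is inactive.
With no repressor bound, *orvX* is transcribed.
So OrvX is produced and active.
No repressor is bound and OrvX is active, so *kosT* is transcribed.
→ *kosT* is ON.
1 of the 4 genes is transcribed.

1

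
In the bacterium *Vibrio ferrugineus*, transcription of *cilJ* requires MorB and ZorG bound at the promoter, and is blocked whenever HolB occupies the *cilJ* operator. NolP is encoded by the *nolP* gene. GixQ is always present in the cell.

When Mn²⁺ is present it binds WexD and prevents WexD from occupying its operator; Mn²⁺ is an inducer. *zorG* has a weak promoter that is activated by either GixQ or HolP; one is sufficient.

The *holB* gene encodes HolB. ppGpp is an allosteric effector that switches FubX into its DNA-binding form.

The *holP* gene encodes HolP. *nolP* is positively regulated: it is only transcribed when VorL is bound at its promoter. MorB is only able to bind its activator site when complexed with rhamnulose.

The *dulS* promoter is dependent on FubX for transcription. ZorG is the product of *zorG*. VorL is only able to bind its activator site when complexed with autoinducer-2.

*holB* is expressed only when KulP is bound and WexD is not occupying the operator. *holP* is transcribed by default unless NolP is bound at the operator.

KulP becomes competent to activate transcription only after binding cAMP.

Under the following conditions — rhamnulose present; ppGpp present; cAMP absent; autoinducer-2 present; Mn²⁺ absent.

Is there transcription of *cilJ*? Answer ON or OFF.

ON

Rhamnulose is present, so MorB is active.
GixQ is produced constitutively and is active.
Autoinducer-2 is present, so VorL is active.
No repressor is bound and VorL is active, so *nolP* is transcribed.
So NolP is produced and active.
With repressor NolP bound, *holP* is not transcribed.
So HolP is not produced.
Activator GixQ is present, so *zorG* is transcribed.
So ZorG is produced and active.
Mn²⁺ is absent, so WexD is active.
cAMP is absent, so KulP is inactive.
With repressor WexD bound, *holB* is not transcribed.
So HolB is not produced.
No repressor is bound and MorB and ZorG are active, so *cilJ* is transcribed.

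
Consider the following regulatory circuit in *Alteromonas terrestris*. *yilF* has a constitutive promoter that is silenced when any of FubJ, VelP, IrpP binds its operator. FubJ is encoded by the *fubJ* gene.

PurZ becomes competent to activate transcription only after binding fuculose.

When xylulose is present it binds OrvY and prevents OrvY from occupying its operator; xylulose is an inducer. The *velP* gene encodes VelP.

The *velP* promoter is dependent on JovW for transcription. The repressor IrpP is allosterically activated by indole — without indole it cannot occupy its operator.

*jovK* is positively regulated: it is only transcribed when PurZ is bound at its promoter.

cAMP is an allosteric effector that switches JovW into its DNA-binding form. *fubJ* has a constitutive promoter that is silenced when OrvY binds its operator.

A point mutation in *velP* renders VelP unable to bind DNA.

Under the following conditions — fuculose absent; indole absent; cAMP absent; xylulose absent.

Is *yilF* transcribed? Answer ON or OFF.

Xylulose is absent, so OrvY is active.
With repressor OrvY bound, *fubJ* is not transcribed.
So FubJ is not produced.
VelP is non-functional in this strain, so it has no effect.
Indole is absent, so IrpP is inactive.
With no repressor bound, *yilF* is transcribed.

ON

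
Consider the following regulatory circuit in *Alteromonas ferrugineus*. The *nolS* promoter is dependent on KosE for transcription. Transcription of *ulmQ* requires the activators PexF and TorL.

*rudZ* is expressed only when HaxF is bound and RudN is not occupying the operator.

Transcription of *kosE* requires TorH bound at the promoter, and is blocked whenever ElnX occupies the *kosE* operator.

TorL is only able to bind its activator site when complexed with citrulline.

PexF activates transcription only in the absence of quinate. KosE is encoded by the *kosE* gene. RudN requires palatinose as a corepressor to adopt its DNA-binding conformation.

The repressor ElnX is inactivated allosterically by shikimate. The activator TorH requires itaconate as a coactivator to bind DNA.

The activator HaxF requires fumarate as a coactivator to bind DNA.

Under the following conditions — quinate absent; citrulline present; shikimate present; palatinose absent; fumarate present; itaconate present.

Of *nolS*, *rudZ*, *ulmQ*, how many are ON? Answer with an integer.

Shikimate is present, so ElnX is inactive.
Itaconate is present, so TorH is active.
No repressor is bound and TorH is active, so *kosE* is transcribed.
So KosE is produced and active.
No repressor is bound and KosE is active, so *nolS* is transcribed.
→ *nolS* is ON.
Palatinose is absent, so RudN is inactive.
Fumarate is present, so HaxF is active.
No repressor is bound and HaxF is active, so *rudZ* is transcribed.
→ *rudZ* is ON.
Quinate is absent, so PexF is active.
Citrulline is present, so TorL is active.
No repressor is bound and PexF and TorL are active, so *ulmQ* is transcribed.
→ *ulmQ* is ON.
3 of the 3 genes are transcribed.

3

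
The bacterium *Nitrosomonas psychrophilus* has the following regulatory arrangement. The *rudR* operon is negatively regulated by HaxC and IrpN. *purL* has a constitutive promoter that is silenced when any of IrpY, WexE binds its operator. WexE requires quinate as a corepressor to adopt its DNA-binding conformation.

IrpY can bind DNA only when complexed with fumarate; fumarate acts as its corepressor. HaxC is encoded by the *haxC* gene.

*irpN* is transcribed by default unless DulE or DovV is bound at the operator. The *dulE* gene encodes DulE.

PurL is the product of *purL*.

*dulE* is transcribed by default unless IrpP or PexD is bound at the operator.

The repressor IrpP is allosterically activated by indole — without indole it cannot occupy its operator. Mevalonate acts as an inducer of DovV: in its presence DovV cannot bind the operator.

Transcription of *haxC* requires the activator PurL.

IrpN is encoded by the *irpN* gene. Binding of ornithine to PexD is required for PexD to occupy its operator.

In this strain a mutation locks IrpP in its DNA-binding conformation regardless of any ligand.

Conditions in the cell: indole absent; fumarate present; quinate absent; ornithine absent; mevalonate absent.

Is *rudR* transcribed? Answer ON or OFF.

Fumarate is present, so IrpY is active.
Quinate is absent, so WexE is inactive.
With repressor IrpY bound, *purL* is not transcribed.
So PurL is not produced.
Required activator PurL is absent, so *haxC* is not transcribed.
So HaxC is not produced.
IrpP is constitutively active in this strain.
Ornithine is absent, so PexD is inactive.
With repressor IrpP bound, *dulE* is not transcribed.
So DulE is not produced.
Mevalonate is absent, so DovV is active.
With repressor DovV bound, *irpN* is not transcribed.
So IrpN is not produced.
With no repressor bound, *rudR* is transcribed.

ON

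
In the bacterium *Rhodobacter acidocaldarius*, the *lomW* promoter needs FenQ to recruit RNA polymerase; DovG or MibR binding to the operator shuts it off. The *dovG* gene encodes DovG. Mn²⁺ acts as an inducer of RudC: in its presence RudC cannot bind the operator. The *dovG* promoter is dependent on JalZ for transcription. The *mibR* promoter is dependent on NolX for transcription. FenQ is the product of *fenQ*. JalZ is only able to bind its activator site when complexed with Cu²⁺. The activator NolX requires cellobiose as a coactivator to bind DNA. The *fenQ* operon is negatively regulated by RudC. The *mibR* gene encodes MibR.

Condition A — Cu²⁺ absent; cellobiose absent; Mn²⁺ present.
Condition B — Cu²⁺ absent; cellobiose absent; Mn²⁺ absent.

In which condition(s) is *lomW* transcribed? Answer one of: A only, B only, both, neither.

A only

Condition A:
Cu²⁺ is absent, so JalZ is inactive.
Required activator JalZ is absent, so *dovG* is not transcribed.
So DovG is not produced.
Cellobiose is absent, so NolX is inactive.
Required activator NolX is absent, so *mibR* is not transcribed.
So MibR is not produced.
Mn²⁺ is present, so RudC is inactive.
With no repressor bound, *fenQ* is transcribed.
So FenQ is produced and active.
No repressor is bound and FenQ is active, so *lomW* is transcribed.
→ *lomW* is ON in A.
Condition B:
Cu²⁺ is absent, so JalZ is inactive.
Required activator JalZ is absent, so *dovG* is not transcribed.
So DovG is not produced.
Cellobiose is absent, so NolX is inactive.
Required activator NolX is absent, so *mibR* is not transcribed.
So MibR is not produced.
Mn²⁺ is absent, so RudC is active.
With repressor RudC bound, *fenQ* is not transcribed.
So FenQ is not produced.
Required activator FenQ is absent, so *lomW* is not transcribed.
→ *lomW* is OFF in B.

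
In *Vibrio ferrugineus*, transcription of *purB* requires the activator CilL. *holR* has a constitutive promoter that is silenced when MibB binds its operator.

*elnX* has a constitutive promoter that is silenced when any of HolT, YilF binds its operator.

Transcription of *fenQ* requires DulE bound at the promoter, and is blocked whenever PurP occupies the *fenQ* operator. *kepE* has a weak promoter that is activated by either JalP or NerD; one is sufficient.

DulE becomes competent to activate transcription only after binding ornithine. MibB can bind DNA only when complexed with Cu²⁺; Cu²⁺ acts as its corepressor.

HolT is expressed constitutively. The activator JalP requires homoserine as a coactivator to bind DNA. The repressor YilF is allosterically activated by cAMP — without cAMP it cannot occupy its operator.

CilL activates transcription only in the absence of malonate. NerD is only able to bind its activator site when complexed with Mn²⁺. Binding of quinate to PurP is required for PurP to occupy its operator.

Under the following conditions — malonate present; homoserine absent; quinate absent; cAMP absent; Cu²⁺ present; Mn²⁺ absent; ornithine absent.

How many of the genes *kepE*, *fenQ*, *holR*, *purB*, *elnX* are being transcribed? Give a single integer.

Homoserine is absent, so JalP is inactive.
Mn²⁺ is absent, so NerD is inactive.
No activator is available at the *kepE* promoter, so *kepE* is not transcribed.
→ *kepE* is OFF.
Quinate is absent, so PurP is inactive.
Ornithine is absent, so DulE is inactive.
Required activator DulE is absent, so *fenQ* is not transcribed.
→ *fenQ* is OFF.
Cu²⁺ is present, so MibB is active.
With repressor MibB bound, *holR* is not transcribed.
→ *holR* is OFF.
Malonate is present, so CilL is inactive.
Required activator CilL is absent, so *purB* is not transcribed.
→ *purB* is OFF.
HolT is produced constitutively and is active.
cAMP is absent, so YilF is inactive.
With repressor HolT bound, *elnX* is not transcribed.
→ *elnX* is OFF.
0 of the 5 genes are transcribed.

0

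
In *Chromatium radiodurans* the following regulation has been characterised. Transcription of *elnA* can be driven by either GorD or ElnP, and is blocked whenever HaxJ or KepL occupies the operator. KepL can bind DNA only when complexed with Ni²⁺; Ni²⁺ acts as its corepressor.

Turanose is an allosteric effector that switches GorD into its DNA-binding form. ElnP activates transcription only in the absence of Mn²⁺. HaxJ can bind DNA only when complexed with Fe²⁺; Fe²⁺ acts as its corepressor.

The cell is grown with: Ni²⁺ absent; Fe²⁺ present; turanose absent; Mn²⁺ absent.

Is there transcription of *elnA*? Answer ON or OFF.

Fe²⁺ is present, so HaxJ is active.
Ni²⁺ is absent, so KepL is inactive.
Turanose is absent, so GorD is inactive.
Mn²⁺ is absent, so ElnP is active.
With repressor HaxJ bound, *elnA* is not transcribed.

OFF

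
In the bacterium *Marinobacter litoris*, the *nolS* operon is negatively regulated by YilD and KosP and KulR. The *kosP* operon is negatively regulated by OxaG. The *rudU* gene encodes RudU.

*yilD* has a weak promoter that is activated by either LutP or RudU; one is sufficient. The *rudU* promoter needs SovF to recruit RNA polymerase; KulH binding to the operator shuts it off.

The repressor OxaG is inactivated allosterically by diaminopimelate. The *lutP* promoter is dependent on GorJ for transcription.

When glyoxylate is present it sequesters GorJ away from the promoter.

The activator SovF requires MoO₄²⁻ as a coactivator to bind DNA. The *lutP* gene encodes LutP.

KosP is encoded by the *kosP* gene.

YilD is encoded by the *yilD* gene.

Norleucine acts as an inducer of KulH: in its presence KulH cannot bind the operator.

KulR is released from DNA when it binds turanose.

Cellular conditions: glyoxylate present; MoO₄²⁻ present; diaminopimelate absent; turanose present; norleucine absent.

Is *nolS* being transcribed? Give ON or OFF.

ON

Glyoxylate is present, so GorJ is inactive.
Required activator GorJ is absent, so *lutP* is not transcribed.
So LutP is not produced.
MoO₄²⁻ is present, so SovF is active.
Norleucine is absent, so KulH is active.
With repressor KulH bound, *rudU* is not transcribed.
So RudU is not produced.
No activator is available at the *yilD* promoter, so *yilD* is not transcribed.
So YilD is not produced.
Diaminopimelate is absent, so OxaG is active.
With repressor OxaG bound, *kosP* is not transcribed.
So KosP is not produced.
Turanose is present, so KulR is inactive.
With no repressor bound, *nolS* is transcribed.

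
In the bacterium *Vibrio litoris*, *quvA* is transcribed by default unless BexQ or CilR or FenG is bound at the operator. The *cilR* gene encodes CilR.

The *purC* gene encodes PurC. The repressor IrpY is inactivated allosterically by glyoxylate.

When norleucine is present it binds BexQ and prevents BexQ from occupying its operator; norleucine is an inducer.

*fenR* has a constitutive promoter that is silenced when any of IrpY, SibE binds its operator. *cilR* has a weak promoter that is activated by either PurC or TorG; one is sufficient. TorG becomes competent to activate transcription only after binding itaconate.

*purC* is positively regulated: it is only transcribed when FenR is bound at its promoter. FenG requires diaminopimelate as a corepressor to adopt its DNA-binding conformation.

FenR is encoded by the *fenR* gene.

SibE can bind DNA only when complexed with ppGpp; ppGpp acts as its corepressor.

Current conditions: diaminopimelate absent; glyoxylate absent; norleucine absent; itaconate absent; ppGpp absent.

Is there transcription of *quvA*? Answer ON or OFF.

Norleucine is absent, so BexQ is active.
Glyoxylate is absent, so IrpY is active.
ppGpp is absent, so SibE is inactive.
With repressor IrpY bound, *fenR* is not transcribed.
So FenR is not produced.
Required activator FenR is absent, so *purC* is not transcribed.
So PurC is not produced.
Itaconate is absent, so TorG is inactive.
No activator is available at the *cilR* promoter, so *cilR* is not transcribed.
So CilR is not produced.
Diaminopimelate is absent, so FenG is inactive.
With repressor BexQ bound, *quvA* is not transcribed.

OFF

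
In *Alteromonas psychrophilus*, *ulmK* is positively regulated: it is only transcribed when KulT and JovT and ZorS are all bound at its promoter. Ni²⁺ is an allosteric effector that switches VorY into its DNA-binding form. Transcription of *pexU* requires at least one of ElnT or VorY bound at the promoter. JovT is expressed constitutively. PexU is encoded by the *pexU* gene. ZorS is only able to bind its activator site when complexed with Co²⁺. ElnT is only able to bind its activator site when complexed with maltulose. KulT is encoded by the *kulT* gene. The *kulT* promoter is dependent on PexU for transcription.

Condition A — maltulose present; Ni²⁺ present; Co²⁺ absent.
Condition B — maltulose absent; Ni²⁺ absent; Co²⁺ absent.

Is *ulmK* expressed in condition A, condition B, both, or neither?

Condition A:
Maltulose is present, so ElnT is active.
Ni²⁺ is present, so VorY is active.
Activator ElnT is present, so *pexU* is transcribed.
So PexU is produced and active.
No repressor is bound and PexU is active, so *kulT* is transcribed.
So KulT is produced and active.
JovT is produced constitutively and is active.
Co²⁺ is absent, so ZorS is inactive.
Required activator ZorS is absent, so *ulmK* is not transcribed.
→ *ulmK* is OFF in A.
Condition B:
Maltulose is absent, so ElnT is inactive.
Ni²⁺ is absent, so VorY is inactive.
No activator is available at the *pexU* promoter, so *pexU* is not transcribed.
So PexU is not produced.
Required activator PexU is absent, so *kulT* is not transcribed.
So KulT is not produced.
JovT is produced constitutively and is active.
Co²⁺ is absent, so ZorS is inactive.
Required activator KulT is absent, so *ulmK* is not transcribed.
→ *ulmK* is OFF in B.

neither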